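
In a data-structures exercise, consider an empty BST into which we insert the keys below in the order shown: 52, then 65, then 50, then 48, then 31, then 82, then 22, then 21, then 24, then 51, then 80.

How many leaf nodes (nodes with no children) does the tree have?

4

Insert 52: tree is empty, so 52 becomes the root.
Insert 65: 65 > 52 → go right. Place as right child of 52.
Insert 50: 50 < 52 → go left. Place as left child of 52.
Insert 48: 48 < 52 → go left; 48 < 50 → go left. Place as left child of 50.
Insert 31: 31 < 52 → go left; 31 < 50 → go left; 31 < 48 → go left. Place as left child of 48.
Insert 82: 82 > 52 → go right; 82 > 65 → go right. Place as right child of 65.
Insert 22: 22 < 52 → go left; 22 < 50 → go left; 22 < 48 → go left; 22 < 31 → go left. Place as left child of 31.
Insert 21: 21 < 52 → go left; 21 < 50 → go left; 21 < 48 → go left; 21 < 31 → go left; 21 < 22 → go left. Place as left child of 22.
Insert 24: 24 < 52 → go left; 24 < 50 → go left; 24 < 48 → go left; 24 < 31 → go left; 24 > 22 → go right. Place as right child of 22.
Insert 51: 51 < 52 → go left; 51 > 50 → go right. Place as right child of 50.
Insert 80: 80 > 52 → go right; 80 > 65 → go right; 80 < 82 → go left. Place as left child of 82.

Leaves: 21, 24, 51, 80 — 4 in total.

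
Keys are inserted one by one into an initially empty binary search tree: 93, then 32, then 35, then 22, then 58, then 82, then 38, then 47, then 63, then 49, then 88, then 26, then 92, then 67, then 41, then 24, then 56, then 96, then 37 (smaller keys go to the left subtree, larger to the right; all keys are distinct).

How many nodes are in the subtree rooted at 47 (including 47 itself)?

93: root
32: left child of 93 (depth 1)
35: right child of 32 (depth 2)
22: left child of 32 (depth 2)
58: right child of 35 (depth 3)
82: right child of 58 (depth 4)
38: left child of 58 (depth 4)
47: right child of 38 (depth 5)
63: left child of 82 (depth 5)
49: right child of 47 (depth 6)
88: right child of 82 (depth 5)
26: right child of 22 (depth 3)
92: right child of 88 (depth 6)
67: right child of 63 (depth 6)
41: left child of 47 (depth 6)
24: left child of 26 (depth 4)
56: right child of 49 (depth 7)
96: right child of 93 (depth 1)
37: left child of 38 (depth 5)

Subtree rooted at 47 contains: 47, 41, 49, 56 — 4 nodes.

4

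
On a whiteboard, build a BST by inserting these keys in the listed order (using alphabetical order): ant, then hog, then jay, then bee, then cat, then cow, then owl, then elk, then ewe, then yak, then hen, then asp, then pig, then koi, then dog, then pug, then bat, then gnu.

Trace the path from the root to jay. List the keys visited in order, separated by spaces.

ant: root
hog: right child of ant (depth 1)
jay: right child of hog (depth 2)
bee: left child of hog (depth 2)
cat: right child of bee (depth 3)
cow: right child of cat (depth 4)
owl: right child of jay (depth 3)
elk: right child of cow (depth 5)
ewe: right child of elk (depth 6)
yak: right child of owl (depth 4)
hen: right child of ewe (depth 7)
asp: left child of bee (depth 3)
pig: left child of yak (depth 5)
koi: left child of owl (depth 4)
dog: left child of elk (depth 6)
pug: right child of pig (depth 6)
bat: right child of asp (depth 4)
gnu: left child of hen (depth 8)

ant hog jay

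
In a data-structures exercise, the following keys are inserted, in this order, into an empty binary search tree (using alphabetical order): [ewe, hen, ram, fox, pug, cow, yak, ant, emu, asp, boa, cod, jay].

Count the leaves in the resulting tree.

ewe: root
hen: right child of ewe (depth 1)
ram: right child of hen (depth 2)
fox: left child of hen (depth 2)
pug: left child of ram (depth 3)
cow: left child of ewe (depth 1)
yak: right child of ram (depth 3)
ant: left child of cow (depth 2)
emu: right child of cow (depth 2)
asp: right child of ant (depth 3)
boa: right child of asp (depth 4)
cod: right child of boa (depth 5)
jay: left child of pug (depth 4)

Leaves: cod, emu, fox, jay, yak — 5 in total.

5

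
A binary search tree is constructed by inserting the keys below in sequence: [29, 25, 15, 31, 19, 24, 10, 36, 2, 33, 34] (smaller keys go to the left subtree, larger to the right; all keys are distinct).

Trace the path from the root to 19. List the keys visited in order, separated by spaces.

29 25 15 19

Resulting structure (node: left, right):
  29: L=25, R=31
  25: L=15, R=–
  15: L=10, R=19
  31: L=–, R=36
  19: L=–, R=24
  24: L=–, R=–
  10: L=2, R=–
  36: L=33, R=–
  2: L=–, R=–
  33: L=–, R=34
  34: L=–, R=–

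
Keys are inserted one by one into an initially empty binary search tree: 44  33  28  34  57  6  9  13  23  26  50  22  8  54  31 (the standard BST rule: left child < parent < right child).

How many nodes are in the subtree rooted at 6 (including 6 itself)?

7

Resulting structure (node: left, right):
  44: L=33, R=57
  33: L=28, R=34
  28: L=6, R=31
  34: L=–, R=–
  57: L=50, R=–
  6: L=–, R=9
  9: L=8, R=13
  13: L=–, R=23
  23: L=22, R=26
  26: L=–, R=–
  50: L=–, R=54
  22: L=–, R=–
  8: L=–, R=–
  54: L=–, R=–
  31: L=–, R=–

Subtree rooted at 6 contains: 6, 9, 8, 13, 23, 22, 26 — 7 nodes.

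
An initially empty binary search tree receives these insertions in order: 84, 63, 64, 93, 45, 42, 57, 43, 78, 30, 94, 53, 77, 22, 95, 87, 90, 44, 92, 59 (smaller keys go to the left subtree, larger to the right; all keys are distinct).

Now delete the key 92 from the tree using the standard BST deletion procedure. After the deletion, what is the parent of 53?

84: root
63: left child of 84 (depth 1)
64: right child of 63 (depth 2)
93: right child of 84 (depth 1)
45: left child of 63 (depth 2)
42: left child of 45 (depth 3)
57: right child of 45 (depth 3)
43: right child of 42 (depth 4)
78: right child of 64 (depth 3)
30: left child of 42 (depth 4)
94: right child of 93 (depth 2)
53: left child of 57 (depth 4)
77: left child of 78 (depth 4)
22: left child of 30 (depth 5)
95: right child of 94 (depth 3)
87: left child of 93 (depth 2)
90: right child of 87 (depth 3)
44: right child of 43 (depth 5)
92: right child of 90 (depth 4)
59: right child of 57 (depth 4)

Delete 92 (at most one child — splice it out).
After deletion, 53's parent is 57.

57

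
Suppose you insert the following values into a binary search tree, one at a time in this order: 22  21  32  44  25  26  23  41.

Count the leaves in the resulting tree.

4

22: root
21: left child of 22 (depth 1)
32: right child of 22 (depth 1)
44: right child of 32 (depth 2)
25: left child of 32 (depth 2)
26: right child of 25 (depth 3)
23: left child of 25 (depth 3)
41: left child of 44 (depth 3)

Leaves: 21, 23, 26, 41 — 4 in total.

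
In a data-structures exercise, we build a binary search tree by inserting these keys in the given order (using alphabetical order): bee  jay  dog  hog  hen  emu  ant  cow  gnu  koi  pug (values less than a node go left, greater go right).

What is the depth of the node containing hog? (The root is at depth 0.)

3

Resulting structure (node: left, right):
  bee: L=ant, R=jay
  jay: L=dog, R=koi
  dog: L=cow, R=hog
  hog: L=hen, R=–
  hen: L=emu, R=–
  emu: L=–, R=gnu
  ant: L=–, R=–
  cow: L=–, R=–
  gnu: L=–, R=–
  koi: L=–, R=pug
  pug: L=–, R=–

Path to hog: bee → jay → dog → hog, which is 3 edges.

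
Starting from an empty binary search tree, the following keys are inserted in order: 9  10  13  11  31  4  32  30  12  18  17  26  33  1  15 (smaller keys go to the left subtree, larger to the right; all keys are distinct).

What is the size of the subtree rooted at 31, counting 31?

8

Insert 9: tree is empty, so 9 becomes the root.
Insert 10: 10 > 9 → go right. Place as right child of 9.
Insert 13: 13 > 9 → go right; 13 > 10 → go right. Place as right child of 10.
Insert 11: 11 > 9 → go right; 11 > 10 → go right; 11 < 13 → go left. Place as left child of 13.
Insert 31: 31 > 9 → go right; 31 > 10 → go right; 31 > 13 → go right. Place as right child of 13.
Insert 4: 4 < 9 → go left. Place as left child of 9.
Insert 32: 32 > 9 → go right; 32 > 10 → go right; 32 > 13 → go right; 32 > 31 → go right. Place as right child of 31.
Insert 30: 30 > 9 → go right; 30 > 10 → go right; 30 > 13 → go right; 30 < 31 → go left. Place as left child of 31.
Insert 12: 12 > 9 → go right; 12 > 10 → go right; 12 < 13 → go left; 12 > 11 → go right. Place as right child of 11.
Insert 18: 18 > 9 → go right; 18 > 10 → go right; 18 > 13 → go right; 18 < 31 → go left; 18 < 30 → go left. Place as left child of 30.
Insert 17: 17 > 9 → go right; 17 > 10 → go right; 17 > 13 → go right; 17 < 31 → go left; 17 < 30 → go left; 17 < 18 → go left. Place as left child of 18.
Insert 26: 26 > 9 → go right; 26 > 10 → go right; 26 > 13 → go right; 26 < 31 → go left; 26 < 30 → go left; 26 > 18 → go right. Place as right child of 18.
Insert 33: 33 > 9 → go right; 33 > 10 → go right; 33 > 13 → go right; 33 > 31 → go right; 33 > 32 → go right. Place as right child of 32.
Insert 1: 1 < 9 → go left; 1 < 4 → go left. Place as left child of 4.
Insert 15: 15 > 9 → go right; 15 > 10 → go right; 15 > 13 → go right; 15 < 31 → go left; 15 < 30 → go left; 15 < 18 → go left; 15 < 17 → go left. Place as left child of 17.

Subtree rooted at 31 contains: 31, 30, 18, 17, 15, 26, 32, 33 — 8 nodes.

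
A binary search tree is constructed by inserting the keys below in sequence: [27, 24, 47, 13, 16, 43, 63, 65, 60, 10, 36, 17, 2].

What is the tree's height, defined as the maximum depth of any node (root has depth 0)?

4

Insert 27: tree is empty, so 27 becomes the root.
Insert 24: 24 < 27 → go left. Place as left child of 27.
Insert 47: 47 > 27 → go right. Place as right child of 27.
Insert 13: 13 < 27 → go left; 13 < 24 → go left. Place as left child of 24.
Insert 16: 16 < 27 → go left; 16 < 24 → go left; 16 > 13 → go right. Place as right child of 13.
Insert 43: 43 > 27 → go right; 43 < 47 → go left. Place as left child of 47.
Insert 63: 63 > 27 → go right; 63 > 47 → go right. Place as right child of 47.
Insert 65: 65 > 27 → go right; 65 > 47 → go right; 65 > 63 → go right. Place as right child of 63.
Insert 60: 60 > 27 → go right; 60 > 47 → go right; 60 < 63 → go left. Place as left child of 63.
Insert 10: 10 < 27 → go left; 10 < 24 → go left; 10 < 13 → go left. Place as left child of 13.
Insert 36: 36 > 27 → go right; 36 < 47 → go left; 36 < 43 → go left. Place as left child of 43.
Insert 17: 17 < 27 → go left; 17 < 24 → go left; 17 > 13 → go right; 17 > 16 → go right. Place as right child of 16.
Insert 2: 2 < 27 → go left; 2 < 24 → go left; 2 < 13 → go left; 2 < 10 → go left. Place as left child of 10.

The deepest node is 17 at depth 4.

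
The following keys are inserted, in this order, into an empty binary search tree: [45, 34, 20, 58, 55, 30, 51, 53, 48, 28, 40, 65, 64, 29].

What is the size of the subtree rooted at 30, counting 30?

Insert 45: tree is empty, so 45 becomes the root.
Insert 34: 34 < 45 → go left. Place as left child of 45.
Insert 20: 20 < 45 → go left; 20 < 34 → go left. Place as left child of 34.
Insert 58: 58 > 45 → go right. Place as right child of 45.
Insert 55: 55 > 45 → go right; 55 < 58 → go left. Place as left child of 58.
Insert 30: 30 < 45 → go left; 30 < 34 → go left; 30 > 20 → go right. Place as right child of 20.
Insert 51: 51 > 45 → go right; 51 < 58 → go left; 51 < 55 → go left. Place as left child of 55.
Insert 53: 53 > 45 → go right; 53 < 58 → go left; 53 < 55 → go left; 53 > 51 → go right. Place as right child of 51.
Insert 48: 48 > 45 → go right; 48 < 58 → go left; 48 < 55 → go left; 48 < 51 → go left. Place as left child of 51.
Insert 28: 28 < 45 → go left; 28 < 34 → go left; 28 > 20 → go right; 28 < 30 → go left. Place as left child of 30.
Insert 40: 40 < 45 → go left; 40 > 34 → go right. Place as right child of 34.
Insert 65: 65 > 45 → go right; 65 > 58 → go right. Place as right child of 58.
Insert 64: 64 > 45 → go right; 64 > 58 → go right; 64 < 65 → go left. Place as left child of 65.
Insert 29: 29 < 45 → go left; 29 < 34 → go left; 29 > 20 → go right; 29 < 30 → go left; 29 > 28 → go right. Place as right child of 28.

Subtree rooted at 30 contains: 30, 28, 29 — 3 nodes.

3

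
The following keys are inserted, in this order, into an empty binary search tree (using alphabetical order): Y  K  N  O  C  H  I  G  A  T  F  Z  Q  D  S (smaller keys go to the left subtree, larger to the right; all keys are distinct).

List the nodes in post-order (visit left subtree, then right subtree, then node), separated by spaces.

Insert Y: tree is empty, so Y becomes the root.
Insert K: K < Y → go left. Place as left child of Y.
Insert N: N < Y → go left; N > K → go right. Place as right child of K.
Insert O: O < Y → go left; O > K → go right; O > N → go right. Place as right child of N.
Insert C: C < Y → go left; C < K → go left. Place as left child of K.
Insert H: H < Y → go left; H < K → go left; H > C → go right. Place as right child of C.
Insert I: I < Y → go left; I < K → go left; I > C → go right; I > H → go right. Place as right child of H.
Insert G: G < Y → go left; G < K → go left; G > C → go right; G < H → go left. Place as left child of H.
Insert A: A < Y → go left; A < K → go left; A < C → go left. Place as left child of C.
Insert T: T < Y → go left; T > K → go right; T > N → go right; T > O → go right. Place as right child of O.
Insert F: F < Y → go left; F < K → go left; F > C → go right; F < H → go left; F < G → go left. Place as left child of G.
Insert Z: Z > Y → go right. Place as right child of Y.
Insert Q: Q < Y → go left; Q > K → go right; Q > N → go right; Q > O → go right; Q < T → go left. Place as left child of T.
Insert D: D < Y → go left; D < K → go left; D > C → go right; D < H → go left; D < G → go left; D < F → go left. Place as left child of F.
Insert S: S < Y → go left; S > K → go right; S > N → go right; S > O → go right; S < T → go left; S > Q → go right. Place as right child of Q.

A D F G I H C S Q T O N K Z Y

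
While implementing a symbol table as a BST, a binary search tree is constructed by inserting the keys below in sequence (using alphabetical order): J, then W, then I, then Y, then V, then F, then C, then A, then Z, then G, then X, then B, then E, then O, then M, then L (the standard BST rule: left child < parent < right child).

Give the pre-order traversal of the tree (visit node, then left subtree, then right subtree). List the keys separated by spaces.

J: root
W: right child of J (depth 1)
I: left child of J (depth 1)
Y: right child of W (depth 2)
V: left child of W (depth 2)
F: left child of I (depth 2)
C: left child of F (depth 3)
A: left child of C (depth 4)
Z: right child of Y (depth 3)
G: right child of F (depth 3)
X: left child of Y (depth 3)
B: right child of A (depth 5)
E: right child of C (depth 4)
O: left child of V (depth 3)
M: left child of O (depth 4)
L: left child of M (depth 5)

J I F C A B E G W V O M L Y X Z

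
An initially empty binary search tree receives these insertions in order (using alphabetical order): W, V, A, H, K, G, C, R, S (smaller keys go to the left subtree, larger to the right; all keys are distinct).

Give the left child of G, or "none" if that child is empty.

Insert W: tree is empty, so W becomes the root.
Insert V: V < W → go left. Place as left child of W.
Insert A: A < W → go left; A < V → go left. Place as left child of V.
Insert H: H < W → go left; H < V → go left; H > A → go right. Place as right child of A.
Insert K: K < W → go left; K < V → go left; K > A → go right; K > H → go right. Place as right child of H.
Insert G: G < W → go left; G < V → go left; G > A → go right; G < H → go left. Place as left child of H.
Insert C: C < W → go left; C < V → go left; C > A → go right; C < H → go left; C < G → go left. Place as left child of G.
Insert R: R < W → go left; R < V → go left; R > A → go right; R > H → go right; R > K → go right. Place as right child of K.
Insert S: S < W → go left; S < V → go left; S > A → go right; S > H → go right; S > K → go right; S > R → go right. Place as right child of R.

C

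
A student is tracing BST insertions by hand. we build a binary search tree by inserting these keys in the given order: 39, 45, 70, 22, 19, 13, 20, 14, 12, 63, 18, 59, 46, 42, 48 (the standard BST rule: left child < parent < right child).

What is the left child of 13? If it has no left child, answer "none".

Insert 39: tree is empty, so 39 becomes the root.
Insert 45: 45 > 39 → go right. Place as right child of 39.
Insert 70: 70 > 39 → go right; 70 > 45 → go right. Place as right child of 45.
Insert 22: 22 < 39 → go left. Place as left child of 39.
Insert 19: 19 < 39 → go left; 19 < 22 → go left. Place as left child of 22.
Insert 13: 13 < 39 → go left; 13 < 22 → go left; 13 < 19 → go left. Place as left child of 19.
Insert 20: 20 < 39 → go left; 20 < 22 → go left; 20 > 19 → go right. Place as right child of 19.
Insert 14: 14 < 39 → go left; 14 < 22 → go left; 14 < 19 → go left; 14 > 13 → go right. Place as right child of 13.
Insert 12: 12 < 39 → go left; 12 < 22 → go left; 12 < 19 → go left; 12 < 13 → go left. Place as left child of 13.
Insert 63: 63 > 39 → go right; 63 > 45 → go right; 63 < 70 → go left. Place as left child of 70.
Insert 18: 18 < 39 → go left; 18 < 22 → go left; 18 < 19 → go left; 18 > 13 → go right; 18 > 14 → go right. Place as right child of 14.
Insert 59: 59 > 39 → go right; 59 > 45 → go right; 59 < 70 → go left; 59 < 63 → go left. Place as left child of 63.
Insert 46: 46 > 39 → go right; 46 > 45 → go right; 46 < 70 → go left; 46 < 63 → go left; 46 < 59 → go left. Place as left child of 59.
Insert 42: 42 > 39 → go right; 42 < 45 → go left. Place as left child of 45.
Insert 48: 48 > 39 → go right; 48 > 45 → go right; 48 < 70 → go left; 48 < 63 → go left; 48 < 59 → go left; 48 > 46 → go right. Place as right child of 46.

12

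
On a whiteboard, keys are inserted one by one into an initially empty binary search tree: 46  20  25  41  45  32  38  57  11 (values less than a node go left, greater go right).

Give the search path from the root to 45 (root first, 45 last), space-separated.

46 20 25 41 45

Resulting structure (node: left, right):
  46: L=20, R=57
  20: L=11, R=25
  25: L=–, R=41
  41: L=32, R=45
  45: L=–, R=–
  32: L=–, R=38
  38: L=–, R=–
  57: L=–, R=–
  11: L=–, R=–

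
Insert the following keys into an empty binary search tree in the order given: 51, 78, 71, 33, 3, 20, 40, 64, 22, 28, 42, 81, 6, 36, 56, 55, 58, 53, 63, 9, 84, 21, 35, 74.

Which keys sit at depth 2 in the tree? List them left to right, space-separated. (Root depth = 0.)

51: root
78: right child of 51 (depth 1)
71: left child of 78 (depth 2)
33: left child of 51 (depth 1)
3: left child of 33 (depth 2)
20: right child of 3 (depth 3)
40: right child of 33 (depth 2)
64: left child of 71 (depth 3)
22: right child of 20 (depth 4)
28: right child of 22 (depth 5)
42: right child of 40 (depth 3)
81: right child of 78 (depth 2)
6: left child of 20 (depth 4)
36: left child of 40 (depth 3)
56: left child of 64 (depth 4)
55: left child of 56 (depth 5)
58: right child of 56 (depth 5)
53: left child of 55 (depth 6)
63: right child of 58 (depth 6)
9: right child of 6 (depth 5)
84: right child of 81 (depth 3)
21: left child of 22 (depth 5)
35: left child of 36 (depth 4)
74: right child of 71 (depth 3)

3 40 71 81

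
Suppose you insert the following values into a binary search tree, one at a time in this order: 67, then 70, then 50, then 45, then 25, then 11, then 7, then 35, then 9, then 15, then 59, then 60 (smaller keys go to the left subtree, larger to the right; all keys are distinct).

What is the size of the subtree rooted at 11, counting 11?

67: root
70: right child of 67 (depth 1)
50: left child of 67 (depth 1)
45: left child of 50 (depth 2)
25: left child of 45 (depth 3)
11: left child of 25 (depth 4)
7: left child of 11 (depth 5)
35: right child of 25 (depth 4)
9: right child of 7 (depth 6)
15: right child of 11 (depth 5)
59: right child of 50 (depth 2)
60: right child of 59 (depth 3)

Subtree rooted at 11 contains: 11, 7, 9, 15 — 4 nodes.

4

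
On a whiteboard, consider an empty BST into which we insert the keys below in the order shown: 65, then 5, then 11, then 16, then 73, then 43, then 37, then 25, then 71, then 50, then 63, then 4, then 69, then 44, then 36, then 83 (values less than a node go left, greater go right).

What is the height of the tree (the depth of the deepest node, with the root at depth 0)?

7

Insert 65: tree is empty, so 65 becomes the root.
Insert 5: 5 < 65 → go left. Place as left child of 65.
Insert 11: 11 < 65 → go left; 11 > 5 → go right. Place as right child of 5.
Insert 16: 16 < 65 → go left; 16 > 5 → go right; 16 > 11 → go right. Place as right child of 11.
Insert 73: 73 > 65 → go right. Place as right child of 65.
Insert 43: 43 < 65 → go left; 43 > 5 → go right; 43 > 11 → go right; 43 > 16 → go right. Place as right child of 16.
Insert 37: 37 < 65 → go left; 37 > 5 → go right; 37 > 11 → go right; 37 > 16 → go right; 37 < 43 → go left. Place as left child of 43.
Insert 25: 25 < 65 → go left; 25 > 5 → go right; 25 > 11 → go right; 25 > 16 → go right; 25 < 43 → go left; 25 < 37 → go left. Place as left child of 37.
Insert 71: 71 > 65 → go right; 71 < 73 → go left. Place as left child of 73.
Insert 50: 50 < 65 → go left; 50 > 5 → go right; 50 > 11 → go right; 50 > 16 → go right; 50 > 43 → go right. Place as right child of 43.
Insert 63: 63 < 65 → go left; 63 > 5 → go right; 63 > 11 → go right; 63 > 16 → go right; 63 > 43 → go right; 63 > 50 → go right. Place as right child of 50.
Insert 4: 4 < 65 → go left; 4 < 5 → go left. Place as left child of 5.
Insert 69: 69 > 65 → go right; 69 < 73 → go left; 69 < 71 → go left. Place as left child of 71.
Insert 44: 44 < 65 → go left; 44 > 5 → go right; 44 > 11 → go right; 44 > 16 → go right; 44 > 43 → go right; 44 < 50 → go left. Place as left child of 50.
Insert 36: 36 < 65 → go left; 36 > 5 → go right; 36 > 11 → go right; 36 > 16 → go right; 36 < 43 → go left; 36 < 37 → go left; 36 > 25 → go right. Place as right child of 25.
Insert 83: 83 > 65 → go right; 83 > 73 → go right. Place as right child of 73.

The deepest node is 36 at depth 7.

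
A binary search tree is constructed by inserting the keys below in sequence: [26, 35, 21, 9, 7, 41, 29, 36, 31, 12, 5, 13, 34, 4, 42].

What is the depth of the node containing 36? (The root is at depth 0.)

Insert 26: tree is empty, so 26 becomes the root.
Insert 35: 35 > 26 → go right. Place as right child of 26.
Insert 21: 21 < 26 → go left. Place as left child of 26.
Insert 9: 9 < 26 → go left; 9 < 21 → go left. Place as left child of 21.
Insert 7: 7 < 26 → go left; 7 < 21 → go left; 7 < 9 → go left. Place as left child of 9.
Insert 41: 41 > 26 → go right; 41 > 35 → go right. Place as right child of 35.
Insert 29: 29 > 26 → go right; 29 < 35 → go left. Place as left child of 35.
Insert 36: 36 > 26 → go right; 36 > 35 → go right; 36 < 41 → go left. Place as left child of 41.
Insert 31: 31 > 26 → go right; 31 < 35 → go left; 31 > 29 → go right. Place as right child of 29.
Insert 12: 12 < 26 → go left; 12 < 21 → go left; 12 > 9 → go right. Place as right child of 9.
Insert 5: 5 < 26 → go left; 5 < 21 → go left; 5 < 9 → go left; 5 < 7 → go left. Place as left child of 7.
Insert 13: 13 < 26 → go left; 13 < 21 → go left; 13 > 9 → go right; 13 > 12 → go right. Place as right child of 12.
Insert 34: 34 > 26 → go right; 34 < 35 → go left; 34 > 29 → go right; 34 > 31 → go right. Place as right child of 31.
Insert 4: 4 < 26 → go left; 4 < 21 → go left; 4 < 9 → go left; 4 < 7 → go left; 4 < 5 → go left. Place as left child of 5.
Insert 42: 42 > 26 → go right; 42 > 35 → go right; 42 > 41 → go right. Place as right child of 41.

Path to 36: 26 → 35 → 41 → 36, which is 3 edges.

3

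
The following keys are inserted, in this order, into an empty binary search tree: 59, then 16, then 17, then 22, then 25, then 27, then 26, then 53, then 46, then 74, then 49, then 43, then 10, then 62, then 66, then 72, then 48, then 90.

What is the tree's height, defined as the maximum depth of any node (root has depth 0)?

59: root
16: left child of 59 (depth 1)
17: right child of 16 (depth 2)
22: right child of 17 (depth 3)
25: right child of 22 (depth 4)
27: right child of 25 (depth 5)
26: left child of 27 (depth 6)
53: right child of 27 (depth 6)
46: left child of 53 (depth 7)
74: right child of 59 (depth 1)
49: right child of 46 (depth 8)
43: left child of 46 (depth 8)
10: left child of 16 (depth 2)
62: left child of 74 (depth 2)
66: right child of 62 (depth 3)
72: right child of 66 (depth 4)
48: left child of 49 (depth 9)
90: right child of 74 (depth 2)

The deepest node is 48 at depth 9.

9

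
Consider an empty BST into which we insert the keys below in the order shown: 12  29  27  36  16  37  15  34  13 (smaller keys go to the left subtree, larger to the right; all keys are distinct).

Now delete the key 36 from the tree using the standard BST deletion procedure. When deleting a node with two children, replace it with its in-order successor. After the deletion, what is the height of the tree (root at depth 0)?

Insert 12: tree is empty, so 12 becomes the root.
Insert 29: 29 > 12 → go right. Place as right child of 12.
Insert 27: 27 > 12 → go right; 27 < 29 → go left. Place as left child of 29.
Insert 36: 36 > 12 → go right; 36 > 29 → go right. Place as right child of 29.
Insert 16: 16 > 12 → go right; 16 < 29 → go left; 16 < 27 → go left. Place as left child of 27.
Insert 37: 37 > 12 → go right; 37 > 29 → go right; 37 > 36 → go right. Place as right child of 36.
Insert 15: 15 > 12 → go right; 15 < 29 → go left; 15 < 27 → go left; 15 < 16 → go left. Place as left child of 16.
Insert 34: 34 > 12 → go right; 34 > 29 → go right; 34 < 36 → go left. Place as left child of 36.
Insert 13: 13 > 12 → go right; 13 < 29 → go left; 13 < 27 → go left; 13 < 16 → go left; 13 < 15 → go left. Place as left child of 15.

Delete 36 (two children — replace with in-order successor).
After deletion, deepest node is 13 at depth 5.

5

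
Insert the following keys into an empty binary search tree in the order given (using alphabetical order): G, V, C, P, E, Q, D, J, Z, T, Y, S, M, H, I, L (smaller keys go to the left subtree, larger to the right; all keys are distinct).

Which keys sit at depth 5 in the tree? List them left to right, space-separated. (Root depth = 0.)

Resulting structure (node: left, right):
  G: L=C, R=V
  V: L=P, R=Z
  C: L=–, R=E
  P: L=J, R=Q
  E: L=D, R=–
  Q: L=–, R=T
  D: L=–, R=–
  J: L=H, R=M
  Z: L=Y, R=–
  T: L=S, R=–
  Y: L=–, R=–
  S: L=–, R=–
  M: L=L, R=–
  H: L=–, R=I
  I: L=–, R=–
  L: L=–, R=–

I L S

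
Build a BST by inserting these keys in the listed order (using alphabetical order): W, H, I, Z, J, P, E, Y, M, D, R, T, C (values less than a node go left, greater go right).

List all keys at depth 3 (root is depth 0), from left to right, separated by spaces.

Insert W: tree is empty, so W becomes the root.
Insert H: H < W → go left. Place as left child of W.
Insert I: I < W → go left; I > H → go right. Place as right child of H.
Insert Z: Z > W → go right. Place as right child of W.
Insert J: J < W → go left; J > H → go right; J > I → go right. Place as right child of I.
Insert P: P < W → go left; P > H → go right; P > I → go right; P > J → go right. Place as right child of J.
Insert E: E < W → go left; E < H → go left. Place as left child of H.
Insert Y: Y > W → go right; Y < Z → go left. Place as left child of Z.
Insert M: M < W → go left; M > H → go right; M > I → go right; M > J → go right; M < P → go left. Place as left child of P.
Insert D: D < W → go left; D < H → go left; D < E → go left. Place as left child of E.
Insert R: R < W → go left; R > H → go right; R > I → go right; R > J → go right; R > P → go right. Place as right child of P.
Insert T: T < W → go left; T > H → go right; T > I → go right; T > J → go right; T > P → go right; T > R → go right. Place as right child of R.
Insert C: C < W → go left; C < H → go left; C < E → go left; C < D → go left. Place as left child of D.

D J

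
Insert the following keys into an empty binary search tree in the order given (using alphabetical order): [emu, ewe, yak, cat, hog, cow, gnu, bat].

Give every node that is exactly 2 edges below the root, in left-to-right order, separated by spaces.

Resulting structure (node: left, right):
  emu: L=cat, R=ewe
  ewe: L=–, R=yak
  yak: L=hog, R=–
  cat: L=bat, R=cow
  hog: L=gnu, R=–
  cow: L=–, R=–
  gnu: L=–, R=–
  bat: L=–, R=–

bat cow yak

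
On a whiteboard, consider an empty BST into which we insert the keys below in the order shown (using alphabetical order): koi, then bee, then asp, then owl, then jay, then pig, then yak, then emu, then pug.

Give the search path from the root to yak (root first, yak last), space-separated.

koi owl pig yak

koi: root
bee: left child of koi (depth 1)
asp: left child of bee (depth 2)
owl: right child of koi (depth 1)
jay: right child of bee (depth 2)
pig: right child of owl (depth 2)
yak: right child of pig (depth 3)
emu: left child of jay (depth 3)
pug: left child of yak (depth 4)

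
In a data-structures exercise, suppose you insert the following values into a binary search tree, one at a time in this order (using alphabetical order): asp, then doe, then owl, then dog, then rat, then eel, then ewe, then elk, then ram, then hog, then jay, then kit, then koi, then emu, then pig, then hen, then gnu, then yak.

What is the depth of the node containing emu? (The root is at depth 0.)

Insert asp: tree is empty, so asp becomes the root.
Insert doe: doe > asp → go right. Place as right child of asp.
Insert owl: owl > asp → go right; owl > doe → go right. Place as right child of doe.
Insert dog: dog > asp → go right; dog > doe → go right; dog < owl → go left. Place as left child of owl.
Insert rat: rat > asp → go right; rat > doe → go right; rat > owl → go right. Place as right child of owl.
Insert eel: eel > asp → go right; eel > doe → go right; eel < owl → go left; eel > dog → go right. Place as right child of dog.
Insert ewe: ewe > asp → go right; ewe > doe → go right; ewe < owl → go left; ewe > dog → go right; ewe > eel → go right. Place as right child of eel.
Insert elk: elk > asp → go right; elk > doe → go right; elk < owl → go left; elk > dog → go right; elk > eel → go right; elk < ewe → go left. Place as left child of ewe.
Insert ram: ram > asp → go right; ram > doe → go right; ram > owl → go right; ram < rat → go left. Place as left child of rat.
Insert hog: hog > asp → go right; hog > doe → go right; hog < owl → go left; hog > dog → go right; hog > eel → go right; hog > ewe → go right. Place as right child of ewe.
Insert jay: jay > asp → go right; jay > doe → go right; jay < owl → go left; jay > dog → go right; jay > eel → go right; jay > ewe → go right; jay > hog → go right. Place as right child of hog.
Insert kit: kit > asp → go right; kit > doe → go right; kit < owl → go left; kit > dog → go right; kit > eel → go right; kit > ewe → go right; kit > hog → go right; kit > jay → go right. Place as right child of jay.
Insert koi: koi > asp → go right; koi > doe → go right; koi < owl → go left; koi > dog → go right; koi > eel → go right; koi > ewe → go right; koi > hog → go right; koi > jay → go right; koi > kit → go right. Place as right child of kit.
Insert emu: emu > asp → go right; emu > doe → go right; emu < owl → go left; emu > dog → go right; emu > eel → go right; emu < ewe → go left; emu > elk → go right. Place as right child of elk.
Insert pig: pig > asp → go right; pig > doe → go right; pig > owl → go right; pig < rat → go left; pig < ram → go left. Place as left child of ram.
Insert hen: hen > asp → go right; hen > doe → go right; hen < owl → go left; hen > dog → go right; hen > eel → go right; hen > ewe → go right; hen < hog → go left. Place as left child of hog.
Insert gnu: gnu > asp → go right; gnu > doe → go right; gnu < owl → go left; gnu > dog → go right; gnu > eel → go right; gnu > ewe → go right; gnu < hog → go left; gnu < hen → go left. Place as left child of hen.
Insert yak: yak > asp → go right; yak > doe → go right; yak > owl → go right; yak > rat → go right. Place as right child of rat.

Path to emu: asp → doe → owl → dog → eel → ewe → elk → emu, which is 7 edges.

7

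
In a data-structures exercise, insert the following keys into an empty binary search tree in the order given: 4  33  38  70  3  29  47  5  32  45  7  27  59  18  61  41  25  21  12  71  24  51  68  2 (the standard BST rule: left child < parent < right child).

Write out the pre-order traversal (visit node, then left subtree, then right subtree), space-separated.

Insert 4: tree is empty, so 4 becomes the root.
Insert 33: 33 > 4 → go right. Place as right child of 4.
Insert 38: 38 > 4 → go right; 38 > 33 → go right. Place as right child of 33.
Insert 70: 70 > 4 → go right; 70 > 33 → go right; 70 > 38 → go right. Place as right child of 38.
Insert 3: 3 < 4 → go left. Place as left child of 4.
Insert 29: 29 > 4 → go right; 29 < 33 → go left. Place as left child of 33.
Insert 47: 47 > 4 → go right; 47 > 33 → go right; 47 > 38 → go right; 47 < 70 → go left. Place as left child of 70.
Insert 5: 5 > 4 → go right; 5 < 33 → go left; 5 < 29 → go left. Place as left child of 29.
Insert 32: 32 > 4 → go right; 32 < 33 → go left; 32 > 29 → go right. Place as right child of 29.
Insert 45: 45 > 4 → go right; 45 > 33 → go right; 45 > 38 → go right; 45 < 70 → go left; 45 < 47 → go left. Place as left child of 47.
Insert 7: 7 > 4 → go right; 7 < 33 → go left; 7 < 29 → go left; 7 > 5 → go right. Place as right child of 5.
Insert 27: 27 > 4 → go right; 27 < 33 → go left; 27 < 29 → go left; 27 > 5 → go right; 27 > 7 → go right. Place as right child of 7.
Insert 59: 59 > 4 → go right; 59 > 33 → go right; 59 > 38 → go right; 59 < 70 → go left; 59 > 47 → go right. Place as right child of 47.
Insert 18: 18 > 4 → go right; 18 < 33 → go left; 18 < 29 → go left; 18 > 5 → go right; 18 > 7 → go right; 18 < 27 → go left. Place as left child of 27.
Insert 61: 61 > 4 → go right; 61 > 33 → go right; 61 > 38 → go right; 61 < 70 → go left; 61 > 47 → go right; 61 > 59 → go right. Place as right child of 59.
Insert 41: 41 > 4 → go right; 41 > 33 → go right; 41 > 38 → go right; 41 < 70 → go left; 41 < 47 → go left; 41 < 45 → go left. Place as left child of 45.
Insert 25: 25 > 4 → go right; 25 < 33 → go left; 25 < 29 → go left; 25 > 5 → go right; 25 > 7 → go right; 25 < 27 → go left; 25 > 18 → go right. Place as right child of 18.
Insert 21: 21 > 4 → go right; 21 < 33 → go left; 21 < 29 → go left; 21 > 5 → go right; 21 > 7 → go right; 21 < 27 → go left; 21 > 18 → go right; 21 < 25 → go left. Place as left child of 25.
Insert 12: 12 > 4 → go right; 12 < 33 → go left; 12 < 29 → go left; 12 > 5 → go right; 12 > 7 → go right; 12 < 27 → go left; 12 < 18 → go left. Place as left child of 18.
Insert 71: 71 > 4 → go right; 71 > 33 → go right; 71 > 38 → go right; 71 > 70 → go right. Place as right child of 70.
Insert 24: 24 > 4 → go right; 24 < 33 → go left; 24 < 29 → go left; 24 > 5 → go right; 24 > 7 → go right; 24 < 27 → go left; 24 > 18 → go right; 24 < 25 → go left; 24 > 21 → go right. Place as right child of 21.
Insert 51: 51 > 4 → go right; 51 > 33 → go right; 51 > 38 → go right; 51 < 70 → go left; 51 > 47 → go right; 51 < 59 → go left. Place as left child of 59.
Insert 68: 68 > 4 → go right; 68 > 33 → go right; 68 > 38 → go right; 68 < 70 → go left; 68 > 47 → go right; 68 > 59 → go right; 68 > 61 → go right. Place as right child of 61.
Insert 2: 2 < 4 → go left; 2 < 3 → go left. Place as left child of 3.

4 3 2 33 29 5 7 27 18 12 25 21 24 32 38 70 47 45 41 59 51 61 68 71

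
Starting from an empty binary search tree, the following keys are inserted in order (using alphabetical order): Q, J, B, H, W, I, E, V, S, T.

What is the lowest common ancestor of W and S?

W

Insert Q: tree is empty, so Q becomes the root.
Insert J: J < Q → go left. Place as left child of Q.
Insert B: B < Q → go left; B < J → go left. Place as left child of J.
Insert H: H < Q → go left; H < J → go left; H > B → go right. Place as right child of B.
Insert W: W > Q → go right. Place as right child of Q.
Insert I: I < Q → go left; I < J → go left; I > B → go right; I > H → go right. Place as right child of H.
Insert E: E < Q → go left; E < J → go left; E > B → go right; E < H → go left. Place as left child of H.
Insert V: V > Q → go right; V < W → go left. Place as left child of W.
Insert S: S > Q → go right; S < W → go left; S < V → go left. Place as left child of V.
Insert T: T > Q → go right; T < W → go left; T < V → go left; T > S → go right. Place as right child of S.

Path to W: Q → W
Path to S: Q → W → V → S
W lies on both paths and is an ancestor of the other node.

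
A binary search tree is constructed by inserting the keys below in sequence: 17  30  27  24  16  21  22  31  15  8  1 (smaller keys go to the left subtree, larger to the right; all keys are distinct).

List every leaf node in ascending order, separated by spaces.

1 22 31

Insert 17: tree is empty, so 17 becomes the root.
Insert 30: 30 > 17 → go right. Place as right child of 17.
Insert 27: 27 > 17 → go right; 27 < 30 → go left. Place as left child of 30.
Insert 24: 24 > 17 → go right; 24 < 30 → go left; 24 < 27 → go left. Place as left child of 27.
Insert 16: 16 < 17 → go left. Place as left child of 17.
Insert 21: 21 > 17 → go right; 21 < 30 → go left; 21 < 27 → go left; 21 < 24 → go left. Place as left child of 24.
Insert 22: 22 > 17 → go right; 22 < 30 → go left; 22 < 27 → go left; 22 < 24 → go left; 22 > 21 → go right. Place as right child of 21.
Insert 31: 31 > 17 → go right; 31 > 30 → go right. Place as right child of 30.
Insert 15: 15 < 17 → go left; 15 < 16 → go left. Place as left child of 16.
Insert 8: 8 < 17 → go left; 8 < 16 → go left; 8 < 15 → go left. Place as left child of 15.
Insert 1: 1 < 17 → go left; 1 < 16 → go left; 1 < 15 → go left; 1 < 8 → go left. Place as left child of 8.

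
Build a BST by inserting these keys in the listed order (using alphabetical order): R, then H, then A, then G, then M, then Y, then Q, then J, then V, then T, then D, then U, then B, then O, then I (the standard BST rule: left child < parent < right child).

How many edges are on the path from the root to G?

3

Insert R: tree is empty, so R becomes the root.
Insert H: H < R → go left. Place as left child of R.
Insert A: A < R → go left; A < H → go left. Place as left child of H.
Insert G: G < R → go left; G < H → go left; G > A → go right. Place as right child of A.
Insert M: M < R → go left; M > H → go right. Place as right child of H.
Insert Y: Y > R → go right. Place as right child of R.
Insert Q: Q < R → go left; Q > H → go right; Q > M → go right. Place as right child of M.
Insert J: J < R → go left; J > H → go right; J < M → go left. Place as left child of M.
Insert V: V > R → go right; V < Y → go left. Place as left child of Y.
Insert T: T > R → go right; T < Y → go left; T < V → go left. Place as left child of V.
Insert D: D < R → go left; D < H → go left; D > A → go right; D < G → go left. Place as left child of G.
Insert U: U > R → go right; U < Y → go left; U < V → go left; U > T → go right. Place as right child of T.
Insert B: B < R → go left; B < H → go left; B > A → go right; B < G → go left; B < D → go left. Place as left child of D.
Insert O: O < R → go left; O > H → go right; O > M → go right; O < Q → go left. Place as left child of Q.
Insert I: I < R → go left; I > H → go right; I < M → go left; I < J → go left. Place as left child of J.

Path to G: R → H → A → G, which is 3 edges.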